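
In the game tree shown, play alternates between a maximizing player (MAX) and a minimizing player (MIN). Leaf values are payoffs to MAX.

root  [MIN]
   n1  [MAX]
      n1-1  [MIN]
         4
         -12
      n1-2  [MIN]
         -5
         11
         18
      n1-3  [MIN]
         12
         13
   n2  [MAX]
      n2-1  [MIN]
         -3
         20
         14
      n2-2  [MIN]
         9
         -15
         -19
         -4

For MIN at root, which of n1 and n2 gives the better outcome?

n2

n1-1 (MIN): min(4, -12) = -12
n1-2 (MIN): min(-5, 11, 18) = -5
n1-3 (MIN): min(12, 13) = 12
n1 (MAX): max(-12, -5, 12) = 12
n2-1 (MIN): min(-3, 20, 14) = -3
n2-2 (MIN): min(9, -15, -19, -4) = -19
n2 (MAX): max(-3, -19) = -3
MIN prefers the lower value; n1=12, n2=-3. n2 is better since -3 < 12.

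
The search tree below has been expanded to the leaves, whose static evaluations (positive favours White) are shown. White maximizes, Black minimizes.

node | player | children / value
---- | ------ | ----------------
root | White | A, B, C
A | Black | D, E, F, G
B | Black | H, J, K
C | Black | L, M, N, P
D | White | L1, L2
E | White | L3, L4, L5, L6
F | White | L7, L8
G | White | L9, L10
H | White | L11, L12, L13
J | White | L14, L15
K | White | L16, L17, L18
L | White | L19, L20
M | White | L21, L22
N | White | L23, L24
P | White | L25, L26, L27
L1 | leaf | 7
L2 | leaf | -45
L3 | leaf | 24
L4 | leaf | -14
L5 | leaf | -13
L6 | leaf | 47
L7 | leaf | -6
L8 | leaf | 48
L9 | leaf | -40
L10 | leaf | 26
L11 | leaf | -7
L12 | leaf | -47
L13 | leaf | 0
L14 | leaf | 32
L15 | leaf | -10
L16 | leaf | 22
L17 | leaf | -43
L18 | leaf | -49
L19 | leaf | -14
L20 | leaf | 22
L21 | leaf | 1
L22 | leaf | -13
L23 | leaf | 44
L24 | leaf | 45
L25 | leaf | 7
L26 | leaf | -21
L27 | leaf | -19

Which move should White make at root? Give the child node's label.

A

D (White): max(7, -45) = 7
E (White): max(24, -14, -13, 47) = 47
F (White): max(-6, 48) = 48
G (White): max(-40, 26) = 26
A (Black): min(7, 47, 48, 26) = 7
H (White): max(-7, -47, 0) = 0
J (White): max(32, -10) = 32
K (White): max(22, -43, -49) = 22
B (Black): min(0, 32, 22) = 0
L (White): max(-14, 22) = 22
M (White): max(1, -13) = 1
N (White): max(44, 45) = 45
P (White): max(7, -21, -19) = 7
C (Black): min(22, 1, 45, 7) = 1
root (White): max(7, 0, 1) = 7
White at root wants the highest of {A=7, B=0, C=1}, so chooses A.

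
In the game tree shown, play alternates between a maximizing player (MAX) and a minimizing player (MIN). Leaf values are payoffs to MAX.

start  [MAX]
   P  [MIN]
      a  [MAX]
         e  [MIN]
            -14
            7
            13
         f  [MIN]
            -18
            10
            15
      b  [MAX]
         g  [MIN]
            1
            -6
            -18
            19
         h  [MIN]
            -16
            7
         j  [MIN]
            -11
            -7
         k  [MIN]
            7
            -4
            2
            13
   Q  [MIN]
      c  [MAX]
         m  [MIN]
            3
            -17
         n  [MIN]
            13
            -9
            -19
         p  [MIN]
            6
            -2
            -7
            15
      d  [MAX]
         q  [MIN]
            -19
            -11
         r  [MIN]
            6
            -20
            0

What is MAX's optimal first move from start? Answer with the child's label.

e (MIN): min(-14, 7, 13) = -14
f (MIN): min(-18, 10, 15) = -18
a (MAX): max(-14, -18) = -14
g (MIN): min(1, -6, -18, 19) = -18
h (MIN): min(-16, 7) = -16
j (MIN): min(-11, -7) = -11
k (MIN): min(7, -4, 2, 13) = -4
b (MAX): max(-18, -16, -11, -4) = -4
P (MIN): min(-14, -4) = -14
m (MIN): min(3, -17) = -17
n (MIN): min(13, -9, -19) = -19
p (MIN): min(6, -2, -7, 15) = -7
c (MAX): max(-17, -19, -7) = -7
q (MIN): min(-19, -11) = -19
r (MIN): min(6, -20, 0) = -20
d (MAX): max(-19, -20) = -19
Q (MIN): min(-7, -19) = -19
start (MAX): max(-14, -19) = -14
MAX at start wants the highest of {P=-14, Q=-19}, so chooses P.

P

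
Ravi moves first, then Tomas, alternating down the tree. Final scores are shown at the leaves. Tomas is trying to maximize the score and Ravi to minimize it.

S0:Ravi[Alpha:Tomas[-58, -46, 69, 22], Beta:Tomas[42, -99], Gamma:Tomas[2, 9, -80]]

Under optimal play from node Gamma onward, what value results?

9

Gamma (Tomas): max(2, 9, -80) = 9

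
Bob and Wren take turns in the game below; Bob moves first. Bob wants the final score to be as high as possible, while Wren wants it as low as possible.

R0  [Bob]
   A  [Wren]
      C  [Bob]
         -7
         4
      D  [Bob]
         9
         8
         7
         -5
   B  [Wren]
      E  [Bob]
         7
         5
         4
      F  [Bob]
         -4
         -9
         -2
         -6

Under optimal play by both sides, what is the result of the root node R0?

4

C (Bob): max(-7, 4) = 4
D (Bob): max(9, 8, 7, -5) = 9
A (Wren): min(4, 9) = 4
E (Bob): max(7, 5, 4) = 7
F (Bob): max(-4, -9, -2, -6) = -2
B (Wren): min(7, -2) = -2
R0 (Bob): max(4, -2) = 4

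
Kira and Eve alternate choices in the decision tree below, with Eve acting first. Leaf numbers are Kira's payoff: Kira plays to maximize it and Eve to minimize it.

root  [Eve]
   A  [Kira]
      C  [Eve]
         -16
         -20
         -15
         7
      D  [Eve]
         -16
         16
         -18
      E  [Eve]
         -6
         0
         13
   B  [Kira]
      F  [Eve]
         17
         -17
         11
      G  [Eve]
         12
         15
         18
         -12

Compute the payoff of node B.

-12

F (Eve): min(17, -17, 11) = -17
G (Eve): min(12, 15, 18, -12) = -12
B (Kira): max(-17, -12) = -12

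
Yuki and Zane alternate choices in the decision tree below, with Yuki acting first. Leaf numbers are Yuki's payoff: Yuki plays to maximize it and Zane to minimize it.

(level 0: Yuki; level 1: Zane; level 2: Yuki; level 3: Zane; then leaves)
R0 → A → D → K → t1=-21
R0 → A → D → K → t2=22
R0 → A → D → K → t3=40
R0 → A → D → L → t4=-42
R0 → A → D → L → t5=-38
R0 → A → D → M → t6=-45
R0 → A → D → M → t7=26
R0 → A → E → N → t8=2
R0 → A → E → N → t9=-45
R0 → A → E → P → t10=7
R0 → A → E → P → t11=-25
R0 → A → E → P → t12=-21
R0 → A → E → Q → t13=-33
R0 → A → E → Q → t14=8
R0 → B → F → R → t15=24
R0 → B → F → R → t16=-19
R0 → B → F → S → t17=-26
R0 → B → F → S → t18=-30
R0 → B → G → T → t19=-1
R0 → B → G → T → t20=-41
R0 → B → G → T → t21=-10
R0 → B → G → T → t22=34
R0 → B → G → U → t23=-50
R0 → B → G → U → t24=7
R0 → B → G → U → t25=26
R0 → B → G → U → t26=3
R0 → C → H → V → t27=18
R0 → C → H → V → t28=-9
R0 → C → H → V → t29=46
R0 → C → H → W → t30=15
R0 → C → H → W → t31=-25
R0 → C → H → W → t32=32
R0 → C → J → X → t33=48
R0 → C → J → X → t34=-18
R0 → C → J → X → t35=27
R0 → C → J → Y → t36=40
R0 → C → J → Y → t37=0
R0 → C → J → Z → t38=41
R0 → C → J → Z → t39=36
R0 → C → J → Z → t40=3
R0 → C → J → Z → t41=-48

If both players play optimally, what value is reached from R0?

-9

K (Zane): min(-21, 22, 40) = -21
L (Zane): min(-42, -38) = -42
M (Zane): min(-45, 26) = -45
D (Yuki): max(-21, -42, -45) = -21
N (Zane): min(2, -45) = -45
P (Zane): min(7, -25, -21) = -25
Q (Zane): min(-33, 8) = -33
E (Yuki): max(-45, -25, -33) = -25
A (Zane): min(-21, -25) = -25
R (Zane): min(24, -19) = -19
S (Zane): min(-26, -30) = -30
F (Yuki): max(-19, -30) = -19
T (Zane): min(-1, -41, -10, 34) = -41
U (Zane): min(-50, 7, 26, 3) = -50
G (Yuki): max(-41, -50) = -41
B (Zane): min(-19, -41) = -41
V (Zane): min(18, -9, 46) = -9
W (Zane): min(15, -25, 32) = -25
H (Yuki): max(-9, -25) = -9
X (Zane): min(48, -18, 27) = -18
Y (Zane): min(40, 0) = 0
Z (Zane): min(41, 36, 3, -48) = -48
J (Yuki): max(-18, 0, -48) = 0
C (Zane): min(-9, 0) = -9
R0 (Yuki): max(-25, -41, -9) = -9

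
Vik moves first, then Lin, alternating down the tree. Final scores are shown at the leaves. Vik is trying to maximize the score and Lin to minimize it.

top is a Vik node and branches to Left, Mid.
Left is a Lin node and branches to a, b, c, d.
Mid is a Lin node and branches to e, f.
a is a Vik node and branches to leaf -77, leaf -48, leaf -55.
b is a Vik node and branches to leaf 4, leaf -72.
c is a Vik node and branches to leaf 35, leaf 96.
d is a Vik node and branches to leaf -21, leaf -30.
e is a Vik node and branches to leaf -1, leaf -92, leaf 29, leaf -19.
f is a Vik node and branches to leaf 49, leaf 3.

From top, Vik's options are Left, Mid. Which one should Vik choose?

a (Vik): max(-77, -48, -55) = -48
b (Vik): max(4, -72) = 4
c (Vik): max(35, 96) = 96
d (Vik): max(-21, -30) = -21
Left (Lin): min(-48, 4, 96, -21) = -48
e (Vik): max(-1, -92, 29, -19) = 29
f (Vik): max(49, 3) = 49
Mid (Lin): min(29, 49) = 29
top (Vik): max(-48, 29) = 29
Vik at top wants the highest of {Left=-48, Mid=29}, so chooses Mid.

Mid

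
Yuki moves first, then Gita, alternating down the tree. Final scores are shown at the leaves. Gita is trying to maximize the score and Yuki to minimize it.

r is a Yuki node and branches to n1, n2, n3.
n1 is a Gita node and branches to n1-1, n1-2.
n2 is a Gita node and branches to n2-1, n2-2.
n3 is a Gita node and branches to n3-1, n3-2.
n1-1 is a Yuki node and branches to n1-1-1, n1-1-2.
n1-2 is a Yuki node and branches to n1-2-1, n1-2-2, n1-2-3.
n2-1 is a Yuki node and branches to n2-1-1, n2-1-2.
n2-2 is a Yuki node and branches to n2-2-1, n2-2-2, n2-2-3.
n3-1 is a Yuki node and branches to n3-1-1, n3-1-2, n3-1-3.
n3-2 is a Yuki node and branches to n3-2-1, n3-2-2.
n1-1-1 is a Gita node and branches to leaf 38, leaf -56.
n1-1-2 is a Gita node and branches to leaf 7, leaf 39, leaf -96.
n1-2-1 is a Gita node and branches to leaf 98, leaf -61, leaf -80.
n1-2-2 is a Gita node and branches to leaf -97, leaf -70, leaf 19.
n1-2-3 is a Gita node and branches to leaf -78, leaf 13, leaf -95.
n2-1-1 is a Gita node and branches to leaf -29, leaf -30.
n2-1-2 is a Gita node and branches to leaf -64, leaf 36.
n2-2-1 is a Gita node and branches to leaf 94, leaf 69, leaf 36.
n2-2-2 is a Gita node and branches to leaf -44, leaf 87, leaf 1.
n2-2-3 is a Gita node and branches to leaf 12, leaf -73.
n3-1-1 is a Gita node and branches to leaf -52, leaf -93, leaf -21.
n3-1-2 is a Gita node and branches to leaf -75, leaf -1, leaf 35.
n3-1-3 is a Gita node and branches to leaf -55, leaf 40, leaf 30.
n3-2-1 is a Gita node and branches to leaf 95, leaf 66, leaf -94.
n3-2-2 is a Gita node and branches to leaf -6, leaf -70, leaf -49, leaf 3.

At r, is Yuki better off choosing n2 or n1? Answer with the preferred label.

n2-1-1 (Gita): max(-29, -30) = -29
n2-1-2 (Gita): max(-64, 36) = 36
n2-1 (Yuki): min(-29, 36) = -29
n2-2-1 (Gita): max(94, 69, 36) = 94
n2-2-2 (Gita): max(-44, 87, 1) = 87
n2-2-3 (Gita): max(12, -73) = 12
n2-2 (Yuki): min(94, 87, 12) = 12
n2 (Gita): max(-29, 12) = 12
n1-1-1 (Gita): max(38, -56) = 38
n1-1-2 (Gita): max(7, 39, -96) = 39
n1-1 (Yuki): min(38, 39) = 38
n1-2-1 (Gita): max(98, -61, -80) = 98
n1-2-2 (Gita): max(-97, -70, 19) = 19
n1-2-3 (Gita): max(-78, 13, -95) = 13
n1-2 (Yuki): min(98, 19, 13) = 13
n1 (Gita): max(38, 13) = 38
Yuki prefers the lower value; n2=12, n1=38. n2 is better since 12 < 38.

n2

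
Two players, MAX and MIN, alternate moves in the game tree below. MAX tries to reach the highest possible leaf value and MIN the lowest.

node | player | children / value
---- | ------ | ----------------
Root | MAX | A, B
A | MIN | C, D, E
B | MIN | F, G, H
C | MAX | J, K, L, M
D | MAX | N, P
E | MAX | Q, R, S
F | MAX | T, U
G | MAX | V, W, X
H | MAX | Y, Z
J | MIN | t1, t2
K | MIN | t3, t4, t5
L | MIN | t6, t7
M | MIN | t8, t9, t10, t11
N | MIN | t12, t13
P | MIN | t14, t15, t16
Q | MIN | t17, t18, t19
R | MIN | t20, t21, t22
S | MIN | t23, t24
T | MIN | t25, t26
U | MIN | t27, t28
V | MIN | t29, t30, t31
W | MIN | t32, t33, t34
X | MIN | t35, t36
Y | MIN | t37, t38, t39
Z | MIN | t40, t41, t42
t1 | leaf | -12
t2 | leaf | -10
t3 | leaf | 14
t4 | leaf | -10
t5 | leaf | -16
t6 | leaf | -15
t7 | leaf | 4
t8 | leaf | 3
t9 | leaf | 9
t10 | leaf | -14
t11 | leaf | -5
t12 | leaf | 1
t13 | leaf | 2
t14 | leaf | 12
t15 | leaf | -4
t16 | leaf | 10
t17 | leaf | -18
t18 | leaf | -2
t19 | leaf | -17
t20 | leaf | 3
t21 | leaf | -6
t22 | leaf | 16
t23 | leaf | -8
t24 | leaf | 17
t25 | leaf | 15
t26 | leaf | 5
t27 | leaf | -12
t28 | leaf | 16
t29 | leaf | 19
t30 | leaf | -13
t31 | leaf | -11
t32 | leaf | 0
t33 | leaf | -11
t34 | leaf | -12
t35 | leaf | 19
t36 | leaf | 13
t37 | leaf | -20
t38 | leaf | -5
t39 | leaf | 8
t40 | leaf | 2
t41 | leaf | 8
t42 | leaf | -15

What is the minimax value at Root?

J (MIN): min(-12, -10) = -12
K (MIN): min(14, -10, -16) = -16
L (MIN): min(-15, 4) = -15
M (MIN): min(3, 9, -14, -5) = -14
C (MAX): max(-12, -16, -15, -14) = -12
N (MIN): min(1, 2) = 1
P (MIN): min(12, -4, 10) = -4
D (MAX): max(1, -4) = 1
Q (MIN): min(-18, -2, -17) = -18
R (MIN): min(3, -6, 16) = -6
S (MIN): min(-8, 17) = -8
E (MAX): max(-18, -6, -8) = -6
A (MIN): min(-12, 1, -6) = -12
T (MIN): min(15, 5) = 5
U (MIN): min(-12, 16) = -12
F (MAX): max(5, -12) = 5
V (MIN): min(19, -13, -11) = -13
W (MIN): min(0, -11, -12) = -12
X (MIN): min(19, 13) = 13
G (MAX): max(-13, -12, 13) = 13
Y (MIN): min(-20, -5, 8) = -20
Z (MIN): min(2, 8, -15) = -15
H (MAX): max(-20, -15) = -15
B (MIN): min(5, 13, -15) = -15
Root (MAX): max(-12, -15) = -12

-12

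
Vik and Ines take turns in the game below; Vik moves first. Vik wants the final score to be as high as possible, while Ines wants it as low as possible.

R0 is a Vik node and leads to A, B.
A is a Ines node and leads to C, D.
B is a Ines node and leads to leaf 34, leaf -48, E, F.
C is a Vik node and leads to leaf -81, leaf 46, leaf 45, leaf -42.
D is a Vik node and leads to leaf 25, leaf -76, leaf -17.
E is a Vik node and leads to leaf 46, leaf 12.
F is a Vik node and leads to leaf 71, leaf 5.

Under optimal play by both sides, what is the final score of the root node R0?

25

C (Vik): max(-81, 46, 45, -42) = 46
D (Vik): max(25, -76, -17) = 25
A (Ines): min(46, 25) = 25
E (Vik): max(46, 12) = 46
F (Vik): max(71, 5) = 71
B (Ines): min(34, -48, 46, 71) = -48
R0 (Vik): max(25, -48) = 25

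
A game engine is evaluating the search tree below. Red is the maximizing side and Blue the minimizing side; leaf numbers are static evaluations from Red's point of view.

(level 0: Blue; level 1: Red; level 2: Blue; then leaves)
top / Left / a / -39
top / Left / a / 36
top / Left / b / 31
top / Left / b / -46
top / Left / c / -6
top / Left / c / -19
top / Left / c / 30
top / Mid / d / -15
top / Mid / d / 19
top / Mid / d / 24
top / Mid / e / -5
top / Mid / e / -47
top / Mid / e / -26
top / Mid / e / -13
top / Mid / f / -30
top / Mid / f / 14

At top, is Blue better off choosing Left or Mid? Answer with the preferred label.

Left

a (Blue): min(-39, 36) = -39
b (Blue): min(31, -46) = -46
c (Blue): min(-6, -19, 30) = -19
Left (Red): max(-39, -46, -19) = -19
d (Blue): min(-15, 19, 24) = -15
e (Blue): min(-5, -47, -26, -13) = -47
f (Blue): min(-30, 14) = -30
Mid (Red): max(-15, -47, -30) = -15
Blue prefers the lower value; Left=-19, Mid=-15. Left is better since -19 < -15.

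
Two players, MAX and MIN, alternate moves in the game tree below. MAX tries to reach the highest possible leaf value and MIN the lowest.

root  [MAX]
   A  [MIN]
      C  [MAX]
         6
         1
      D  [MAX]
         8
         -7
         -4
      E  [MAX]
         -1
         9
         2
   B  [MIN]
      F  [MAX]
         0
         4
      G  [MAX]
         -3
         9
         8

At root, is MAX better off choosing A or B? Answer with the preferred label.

A

C (MAX): max(6, 1) = 6
D (MAX): max(8, -7, -4) = 8
E (MAX): max(-1, 9, 2) = 9
A (MIN): min(6, 8, 9) = 6
F (MAX): max(0, 4) = 4
G (MAX): max(-3, 9, 8) = 9
B (MIN): min(4, 9) = 4
MAX prefers the higher value; A=6, B=4. A is better since 6 > 4.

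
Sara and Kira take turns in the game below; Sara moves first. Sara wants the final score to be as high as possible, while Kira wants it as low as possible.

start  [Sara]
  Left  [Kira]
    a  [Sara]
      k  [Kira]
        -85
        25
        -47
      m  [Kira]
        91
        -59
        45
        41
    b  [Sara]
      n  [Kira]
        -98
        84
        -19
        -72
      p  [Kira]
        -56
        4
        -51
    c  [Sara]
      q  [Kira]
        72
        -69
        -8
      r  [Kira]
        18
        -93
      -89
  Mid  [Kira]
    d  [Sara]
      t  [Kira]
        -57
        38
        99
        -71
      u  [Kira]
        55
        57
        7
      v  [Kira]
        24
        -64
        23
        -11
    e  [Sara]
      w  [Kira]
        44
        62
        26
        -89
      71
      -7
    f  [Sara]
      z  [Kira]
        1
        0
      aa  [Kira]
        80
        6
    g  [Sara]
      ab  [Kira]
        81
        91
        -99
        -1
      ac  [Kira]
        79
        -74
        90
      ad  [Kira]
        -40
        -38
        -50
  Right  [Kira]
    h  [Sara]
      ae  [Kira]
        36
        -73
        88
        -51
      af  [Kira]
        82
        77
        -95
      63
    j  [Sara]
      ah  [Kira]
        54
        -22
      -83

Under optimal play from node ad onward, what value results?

ad (Kira): min(-40, -38, -50) = -50

-50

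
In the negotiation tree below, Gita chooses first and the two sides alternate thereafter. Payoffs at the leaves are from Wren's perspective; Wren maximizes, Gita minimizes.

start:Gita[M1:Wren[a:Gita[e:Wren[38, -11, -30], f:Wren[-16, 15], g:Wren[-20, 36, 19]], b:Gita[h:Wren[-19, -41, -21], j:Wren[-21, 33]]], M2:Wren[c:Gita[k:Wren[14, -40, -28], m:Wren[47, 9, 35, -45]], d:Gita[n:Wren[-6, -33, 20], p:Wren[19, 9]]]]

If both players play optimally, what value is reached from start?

15

e (Wren): max(38, -11, -30) = 38
f (Wren): max(-16, 15) = 15
g (Wren): max(-20, 36, 19) = 36
a (Gita): min(38, 15, 36) = 15
h (Wren): max(-19, -41, -21) = -19
j (Wren): max(-21, 33) = 33
b (Gita): min(-19, 33) = -19
M1 (Wren): max(15, -19) = 15
k (Wren): max(14, -40, -28) = 14
m (Wren): max(47, 9, 35, -45) = 47
c (Gita): min(14, 47) = 14
n (Wren): max(-6, -33, 20) = 20
p (Wren): max(19, 9) = 19
d (Gita): min(20, 19) = 19
M2 (Wren): max(14, 19) = 19
start (Gita): min(15, 19) = 15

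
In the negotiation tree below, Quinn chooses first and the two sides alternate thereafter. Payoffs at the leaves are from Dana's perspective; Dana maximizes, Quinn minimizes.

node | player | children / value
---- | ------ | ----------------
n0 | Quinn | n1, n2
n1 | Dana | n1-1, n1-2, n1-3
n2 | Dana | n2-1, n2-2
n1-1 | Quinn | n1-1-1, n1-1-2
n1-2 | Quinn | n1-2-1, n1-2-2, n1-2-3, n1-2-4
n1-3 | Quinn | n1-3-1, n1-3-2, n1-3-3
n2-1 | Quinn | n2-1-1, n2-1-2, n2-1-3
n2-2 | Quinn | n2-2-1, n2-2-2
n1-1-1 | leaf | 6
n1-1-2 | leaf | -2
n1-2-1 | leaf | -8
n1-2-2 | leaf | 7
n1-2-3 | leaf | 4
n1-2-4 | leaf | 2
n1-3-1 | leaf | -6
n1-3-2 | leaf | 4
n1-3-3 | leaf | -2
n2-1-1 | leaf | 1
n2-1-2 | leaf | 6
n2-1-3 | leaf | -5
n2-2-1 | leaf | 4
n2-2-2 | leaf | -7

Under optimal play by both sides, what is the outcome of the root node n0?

-5

n1-1 (Quinn): min(6, -2) = -2
n1-2 (Quinn): min(-8, 7, 4, 2) = -8
n1-3 (Quinn): min(-6, 4, -2) = -6
n1 (Dana): max(-2, -8, -6) = -2
n2-1 (Quinn): min(1, 6, -5) = -5
n2-2 (Quinn): min(4, -7) = -7
n2 (Dana): max(-5, -7) = -5
n0 (Quinn): min(-2, -5) = -5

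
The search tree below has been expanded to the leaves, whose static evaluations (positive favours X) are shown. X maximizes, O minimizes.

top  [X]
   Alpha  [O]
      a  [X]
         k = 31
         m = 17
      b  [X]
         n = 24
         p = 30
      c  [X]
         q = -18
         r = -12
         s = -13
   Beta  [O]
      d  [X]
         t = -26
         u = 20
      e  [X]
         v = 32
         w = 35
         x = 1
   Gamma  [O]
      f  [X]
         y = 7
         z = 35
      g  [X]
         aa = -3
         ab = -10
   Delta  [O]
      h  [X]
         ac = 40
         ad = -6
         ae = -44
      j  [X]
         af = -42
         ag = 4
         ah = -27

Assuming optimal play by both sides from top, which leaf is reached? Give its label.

u

a (X): max(31, 17) = 31
b (X): max(24, 30) = 30
c (X): max(-18, -12, -13) = -12
Alpha (O): min(31, 30, -12) = -12
d (X): max(-26, 20) = 20
e (X): max(32, 35, 1) = 35
Beta (O): min(20, 35) = 20
f (X): max(7, 35) = 35
g (X): max(-3, -10) = -3
Gamma (O): min(35, -3) = -3
h (X): max(40, -6, -44) = 40
j (X): max(-42, 4, -27) = 4
Delta (O): min(40, 4) = 4
top (X): max(-12, 20, -3, 4) = 20
At top, X picks Beta (highest: 20).
At Beta, O picks d (lowest: 20).
At d, X picks u (highest: 20).
Terminal value 20.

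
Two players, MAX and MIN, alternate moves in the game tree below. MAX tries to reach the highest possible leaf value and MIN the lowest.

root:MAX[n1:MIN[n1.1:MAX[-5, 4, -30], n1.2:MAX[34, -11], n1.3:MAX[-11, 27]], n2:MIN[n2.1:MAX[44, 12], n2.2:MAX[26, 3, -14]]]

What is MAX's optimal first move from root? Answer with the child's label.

n2

n1.1 (MAX): max(-5, 4, -30) = 4
n1.2 (MAX): max(34, -11) = 34
n1.3 (MAX): max(-11, 27) = 27
n1 (MIN): min(4, 34, 27) = 4
n2.1 (MAX): max(44, 12) = 44
n2.2 (MAX): max(26, 3, -14) = 26
n2 (MIN): min(44, 26) = 26
root (MAX): max(4, 26) = 26
MAX at root wants the highest of {n1=4, n2=26}, so chooses n2.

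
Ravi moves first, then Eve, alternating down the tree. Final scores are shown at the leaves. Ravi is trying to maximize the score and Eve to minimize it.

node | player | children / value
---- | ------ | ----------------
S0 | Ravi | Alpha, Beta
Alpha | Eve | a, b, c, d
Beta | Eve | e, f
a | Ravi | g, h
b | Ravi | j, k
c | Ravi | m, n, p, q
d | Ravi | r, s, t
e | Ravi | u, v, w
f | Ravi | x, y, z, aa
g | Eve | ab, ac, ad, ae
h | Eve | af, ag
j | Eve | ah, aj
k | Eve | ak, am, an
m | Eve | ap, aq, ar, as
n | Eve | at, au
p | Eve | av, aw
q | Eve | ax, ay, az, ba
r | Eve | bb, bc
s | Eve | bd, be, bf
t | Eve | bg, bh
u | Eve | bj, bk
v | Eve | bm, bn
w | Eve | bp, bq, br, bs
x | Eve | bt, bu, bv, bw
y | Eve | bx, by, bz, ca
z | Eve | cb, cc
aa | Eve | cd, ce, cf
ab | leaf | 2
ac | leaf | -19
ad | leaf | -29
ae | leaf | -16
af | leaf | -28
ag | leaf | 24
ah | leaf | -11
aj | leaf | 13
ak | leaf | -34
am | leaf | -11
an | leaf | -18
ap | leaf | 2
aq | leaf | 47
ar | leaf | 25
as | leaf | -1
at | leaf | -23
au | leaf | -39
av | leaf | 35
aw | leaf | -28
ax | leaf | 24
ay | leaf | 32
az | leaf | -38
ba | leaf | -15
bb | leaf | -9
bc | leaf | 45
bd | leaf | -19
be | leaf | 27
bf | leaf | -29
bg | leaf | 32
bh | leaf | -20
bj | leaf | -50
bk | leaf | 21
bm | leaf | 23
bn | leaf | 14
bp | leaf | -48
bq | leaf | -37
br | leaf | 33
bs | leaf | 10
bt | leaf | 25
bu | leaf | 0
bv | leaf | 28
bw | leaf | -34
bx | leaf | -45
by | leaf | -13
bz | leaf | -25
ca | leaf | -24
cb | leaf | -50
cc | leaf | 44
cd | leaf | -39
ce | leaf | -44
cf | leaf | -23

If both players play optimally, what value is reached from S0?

g (Eve): min(2, -19, -29, -16) = -29
h (Eve): min(-28, 24) = -28
a (Ravi): max(-29, -28) = -28
j (Eve): min(-11, 13) = -11
k (Eve): min(-34, -11, -18) = -34
b (Ravi): max(-11, -34) = -11
m (Eve): min(2, 47, 25, -1) = -1
n (Eve): min(-23, -39) = -39
p (Eve): min(35, -28) = -28
q (Eve): min(24, 32, -38, -15) = -38
c (Ravi): max(-1, -39, -28, -38) = -1
r (Eve): min(-9, 45) = -9
s (Eve): min(-19, 27, -29) = -29
t (Eve): min(32, -20) = -20
d (Ravi): max(-9, -29, -20) = -9
Alpha (Eve): min(-28, -11, -1, -9) = -28
u (Eve): min(-50, 21) = -50
v (Eve): min(23, 14) = 14
w (Eve): min(-48, -37, 33, 10) = -48
e (Ravi): max(-50, 14, -48) = 14
x (Eve): min(25, 0, 28, -34) = -34
y (Eve): min(-45, -13, -25, -24) = -45
z (Eve): min(-50, 44) = -50
aa (Eve): min(-39, -44, -23) = -44
f (Ravi): max(-34, -45, -50, -44) = -34
Beta (Eve): min(14, -34) = -34
S0 (Ravi): max(-28, -34) = -28

-28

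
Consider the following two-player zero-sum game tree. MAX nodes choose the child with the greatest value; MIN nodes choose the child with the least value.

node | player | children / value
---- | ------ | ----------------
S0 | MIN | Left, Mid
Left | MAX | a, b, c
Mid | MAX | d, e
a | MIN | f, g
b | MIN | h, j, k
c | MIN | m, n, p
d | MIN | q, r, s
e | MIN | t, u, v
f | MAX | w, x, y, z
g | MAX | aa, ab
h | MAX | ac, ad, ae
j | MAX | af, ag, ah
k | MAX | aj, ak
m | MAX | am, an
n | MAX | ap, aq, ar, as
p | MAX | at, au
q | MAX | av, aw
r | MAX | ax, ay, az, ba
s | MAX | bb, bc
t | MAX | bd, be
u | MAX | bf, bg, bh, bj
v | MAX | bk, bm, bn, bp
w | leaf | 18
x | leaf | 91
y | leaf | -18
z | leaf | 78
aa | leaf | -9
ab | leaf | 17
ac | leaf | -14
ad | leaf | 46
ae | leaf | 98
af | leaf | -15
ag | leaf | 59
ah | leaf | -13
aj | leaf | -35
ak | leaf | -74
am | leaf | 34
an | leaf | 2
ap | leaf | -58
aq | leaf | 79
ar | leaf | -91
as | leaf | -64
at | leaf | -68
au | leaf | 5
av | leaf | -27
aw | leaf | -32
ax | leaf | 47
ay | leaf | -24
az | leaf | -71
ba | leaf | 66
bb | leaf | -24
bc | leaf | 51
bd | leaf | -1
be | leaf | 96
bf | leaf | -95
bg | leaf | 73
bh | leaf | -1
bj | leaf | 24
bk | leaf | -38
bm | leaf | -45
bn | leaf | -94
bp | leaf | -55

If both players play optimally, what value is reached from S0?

f (MAX): max(18, 91, -18, 78) = 91
g (MAX): max(-9, 17) = 17
a (MIN): min(91, 17) = 17
h (MAX): max(-14, 46, 98) = 98
j (MAX): max(-15, 59, -13) = 59
k (MAX): max(-35, -74) = -35
b (MIN): min(98, 59, -35) = -35
m (MAX): max(34, 2) = 34
n (MAX): max(-58, 79, -91, -64) = 79
p (MAX): max(-68, 5) = 5
c (MIN): min(34, 79, 5) = 5
Left (MAX): max(17, -35, 5) = 17
q (MAX): max(-27, -32) = -27
r (MAX): max(47, -24, -71, 66) = 66
s (MAX): max(-24, 51) = 51
d (MIN): min(-27, 66, 51) = -27
t (MAX): max(-1, 96) = 96
u (MAX): max(-95, 73, -1, 24) = 73
v (MAX): max(-38, -45, -94, -55) = -38
e (MIN): min(96, 73, -38) = -38
Mid (MAX): max(-27, -38) = -27
S0 (MIN): min(17, -27) = -27

-27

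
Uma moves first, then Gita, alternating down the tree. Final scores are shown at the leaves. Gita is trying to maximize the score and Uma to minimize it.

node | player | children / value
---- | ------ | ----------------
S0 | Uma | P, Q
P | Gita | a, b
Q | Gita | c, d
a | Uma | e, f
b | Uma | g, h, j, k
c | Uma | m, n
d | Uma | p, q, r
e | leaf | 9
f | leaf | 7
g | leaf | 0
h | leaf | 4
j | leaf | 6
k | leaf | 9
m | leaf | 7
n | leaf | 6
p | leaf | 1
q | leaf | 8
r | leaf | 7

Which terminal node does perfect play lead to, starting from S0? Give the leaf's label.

n

a (Uma): min(9, 7) = 7
b (Uma): min(0, 4, 6, 9) = 0
P (Gita): max(7, 0) = 7
c (Uma): min(7, 6) = 6
d (Uma): min(1, 8, 7) = 1
Q (Gita): max(6, 1) = 6
S0 (Uma): min(7, 6) = 6
At S0, Uma picks Q (lowest: 6).
At Q, Gita picks c (highest: 6).
At c, Uma picks n (lowest: 6).
Terminal value 6.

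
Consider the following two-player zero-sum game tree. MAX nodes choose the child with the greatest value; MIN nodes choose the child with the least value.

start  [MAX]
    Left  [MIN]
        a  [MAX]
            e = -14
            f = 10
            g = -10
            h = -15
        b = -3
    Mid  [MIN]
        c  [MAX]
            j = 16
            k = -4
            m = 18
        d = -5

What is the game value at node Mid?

-5

c (MAX): max(16, -4, 18) = 18
Mid (MIN): min(18, -5) = -5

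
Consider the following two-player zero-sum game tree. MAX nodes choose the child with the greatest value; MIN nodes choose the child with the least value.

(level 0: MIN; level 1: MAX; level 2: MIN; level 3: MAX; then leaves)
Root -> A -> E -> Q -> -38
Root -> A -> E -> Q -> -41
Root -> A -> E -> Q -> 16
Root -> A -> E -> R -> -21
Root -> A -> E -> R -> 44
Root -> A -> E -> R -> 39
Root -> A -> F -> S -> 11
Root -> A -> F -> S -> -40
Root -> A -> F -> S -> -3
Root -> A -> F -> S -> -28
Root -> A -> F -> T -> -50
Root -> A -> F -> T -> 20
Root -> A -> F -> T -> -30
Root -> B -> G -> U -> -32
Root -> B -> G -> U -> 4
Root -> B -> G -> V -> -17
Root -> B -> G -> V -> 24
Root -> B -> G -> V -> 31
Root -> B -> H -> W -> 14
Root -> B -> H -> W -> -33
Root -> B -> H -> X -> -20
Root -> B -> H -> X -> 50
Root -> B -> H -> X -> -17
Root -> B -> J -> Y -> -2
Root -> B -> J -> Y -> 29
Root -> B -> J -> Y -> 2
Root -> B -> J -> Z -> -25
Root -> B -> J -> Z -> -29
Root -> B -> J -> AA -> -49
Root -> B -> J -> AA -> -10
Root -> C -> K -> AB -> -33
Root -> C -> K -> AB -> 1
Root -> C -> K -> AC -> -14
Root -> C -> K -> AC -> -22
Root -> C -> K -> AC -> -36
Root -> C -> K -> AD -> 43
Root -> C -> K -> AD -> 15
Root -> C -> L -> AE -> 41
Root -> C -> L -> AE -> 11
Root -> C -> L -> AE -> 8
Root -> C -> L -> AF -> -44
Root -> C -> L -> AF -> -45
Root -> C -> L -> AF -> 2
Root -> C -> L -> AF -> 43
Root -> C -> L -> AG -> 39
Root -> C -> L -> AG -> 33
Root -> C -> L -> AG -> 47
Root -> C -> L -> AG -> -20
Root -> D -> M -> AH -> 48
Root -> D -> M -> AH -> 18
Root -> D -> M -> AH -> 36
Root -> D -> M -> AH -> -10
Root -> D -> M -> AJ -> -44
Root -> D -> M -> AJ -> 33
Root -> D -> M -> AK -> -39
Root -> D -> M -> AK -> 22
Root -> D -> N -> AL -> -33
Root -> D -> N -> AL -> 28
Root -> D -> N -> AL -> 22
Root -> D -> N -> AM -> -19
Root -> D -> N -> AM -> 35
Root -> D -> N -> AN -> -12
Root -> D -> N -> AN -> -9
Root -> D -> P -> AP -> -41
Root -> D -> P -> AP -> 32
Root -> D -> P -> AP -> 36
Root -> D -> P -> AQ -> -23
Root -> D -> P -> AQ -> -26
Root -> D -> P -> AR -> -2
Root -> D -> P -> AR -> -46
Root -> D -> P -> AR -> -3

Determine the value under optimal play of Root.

14

Q (MAX): max(-38, -41, 16) = 16
R (MAX): max(-21, 44, 39) = 44
E (MIN): min(16, 44) = 16
S (MAX): max(11, -40, -3, -28) = 11
T (MAX): max(-50, 20, -30) = 20
F (MIN): min(11, 20) = 11
A (MAX): max(16, 11) = 16
U (MAX): max(-32, 4) = 4
V (MAX): max(-17, 24, 31) = 31
G (MIN): min(4, 31) = 4
W (MAX): max(14, -33) = 14
X (MAX): max(-20, 50, -17) = 50
H (MIN): min(14, 50) = 14
Y (MAX): max(-2, 29, 2) = 29
Z (MAX): max(-25, -29) = -25
AA (MAX): max(-49, -10) = -10
J (MIN): min(29, -25, -10) = -25
B (MAX): max(4, 14, -25) = 14
AB (MAX): max(-33, 1) = 1
AC (MAX): max(-14, -22, -36) = -14
AD (MAX): max(43, 15) = 43
K (MIN): min(1, -14, 43) = -14
AE (MAX): max(41, 11, 8) = 41
AF (MAX): max(-44, -45, 2, 43) = 43
AG (MAX): max(39, 33, 47, -20) = 47
L (MIN): min(41, 43, 47) = 41
C (MAX): max(-14, 41) = 41
AH (MAX): max(48, 18, 36, -10) = 48
AJ (MAX): max(-44, 33) = 33
AK (MAX): max(-39, 22) = 22
M (MIN): min(48, 33, 22) = 22
AL (MAX): max(-33, 28, 22) = 28
AM (MAX): max(-19, 35) = 35
AN (MAX): max(-12, -9) = -9
N (MIN): min(28, 35, -9) = -9
AP (MAX): max(-41, 32, 36) = 36
AQ (MAX): max(-23, -26) = -23
AR (MAX): max(-2, -46, -3) = -2
P (MIN): min(36, -23, -2) = -23
D (MAX): max(22, -9, -23) = 22
Root (MIN): min(16, 14, 41, 22) = 14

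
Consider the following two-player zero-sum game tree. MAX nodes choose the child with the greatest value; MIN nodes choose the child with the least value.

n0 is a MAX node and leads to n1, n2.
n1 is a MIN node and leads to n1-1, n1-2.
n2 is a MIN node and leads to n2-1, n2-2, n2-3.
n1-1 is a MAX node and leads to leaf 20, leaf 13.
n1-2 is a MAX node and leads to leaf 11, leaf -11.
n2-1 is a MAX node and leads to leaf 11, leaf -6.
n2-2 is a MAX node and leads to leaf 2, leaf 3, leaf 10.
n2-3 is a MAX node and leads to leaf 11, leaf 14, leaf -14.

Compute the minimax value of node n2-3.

14

n2-3 (MAX): max(11, 14, -14) = 14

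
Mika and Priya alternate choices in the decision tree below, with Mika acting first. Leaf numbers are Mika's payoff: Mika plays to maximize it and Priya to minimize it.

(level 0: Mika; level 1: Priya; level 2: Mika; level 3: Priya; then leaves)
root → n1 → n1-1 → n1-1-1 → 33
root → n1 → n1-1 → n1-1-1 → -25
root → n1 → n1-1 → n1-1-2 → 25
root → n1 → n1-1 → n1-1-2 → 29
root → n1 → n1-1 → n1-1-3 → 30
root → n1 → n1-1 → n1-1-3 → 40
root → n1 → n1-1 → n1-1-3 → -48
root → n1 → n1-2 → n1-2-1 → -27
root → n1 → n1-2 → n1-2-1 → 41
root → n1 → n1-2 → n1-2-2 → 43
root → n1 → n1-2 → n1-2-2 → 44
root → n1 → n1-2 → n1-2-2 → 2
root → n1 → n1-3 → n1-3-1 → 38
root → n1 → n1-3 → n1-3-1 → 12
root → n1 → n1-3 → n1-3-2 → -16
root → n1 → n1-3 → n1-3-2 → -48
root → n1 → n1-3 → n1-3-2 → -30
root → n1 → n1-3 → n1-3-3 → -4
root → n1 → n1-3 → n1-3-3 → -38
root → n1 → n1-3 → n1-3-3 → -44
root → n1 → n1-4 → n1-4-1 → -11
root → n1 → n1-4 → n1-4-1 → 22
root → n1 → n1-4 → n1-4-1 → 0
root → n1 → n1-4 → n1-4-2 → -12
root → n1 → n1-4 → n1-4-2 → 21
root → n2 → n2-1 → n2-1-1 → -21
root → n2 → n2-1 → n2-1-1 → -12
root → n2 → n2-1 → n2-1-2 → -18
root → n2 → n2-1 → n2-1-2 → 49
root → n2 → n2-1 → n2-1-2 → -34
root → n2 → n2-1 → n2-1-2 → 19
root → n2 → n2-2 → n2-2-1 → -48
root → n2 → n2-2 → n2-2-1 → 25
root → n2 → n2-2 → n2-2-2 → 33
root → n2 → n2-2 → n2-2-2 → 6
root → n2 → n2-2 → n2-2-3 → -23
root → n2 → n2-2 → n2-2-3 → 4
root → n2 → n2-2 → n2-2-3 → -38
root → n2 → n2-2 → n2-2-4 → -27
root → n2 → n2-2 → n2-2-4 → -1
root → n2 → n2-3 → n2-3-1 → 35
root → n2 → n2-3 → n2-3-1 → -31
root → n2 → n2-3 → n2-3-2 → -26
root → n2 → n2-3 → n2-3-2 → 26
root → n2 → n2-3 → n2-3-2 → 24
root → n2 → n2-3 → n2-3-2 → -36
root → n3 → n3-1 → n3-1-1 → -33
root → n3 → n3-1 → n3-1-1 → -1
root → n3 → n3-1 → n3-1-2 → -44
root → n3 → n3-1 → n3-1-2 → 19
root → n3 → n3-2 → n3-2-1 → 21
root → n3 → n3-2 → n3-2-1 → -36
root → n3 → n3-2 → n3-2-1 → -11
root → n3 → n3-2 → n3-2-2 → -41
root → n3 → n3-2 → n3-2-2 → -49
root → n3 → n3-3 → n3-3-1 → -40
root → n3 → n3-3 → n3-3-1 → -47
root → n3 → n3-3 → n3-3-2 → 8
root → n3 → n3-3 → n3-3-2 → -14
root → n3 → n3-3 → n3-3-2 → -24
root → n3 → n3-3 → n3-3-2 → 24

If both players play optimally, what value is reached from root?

n1-1-1 (Priya): min(33, -25) = -25
n1-1-2 (Priya): min(25, 29) = 25
n1-1-3 (Priya): min(30, 40, -48) = -48
n1-1 (Mika): max(-25, 25, -48) = 25
n1-2-1 (Priya): min(-27, 41) = -27
n1-2-2 (Priya): min(43, 44, 2) = 2
n1-2 (Mika): max(-27, 2) = 2
n1-3-1 (Priya): min(38, 12) = 12
n1-3-2 (Priya): min(-16, -48, -30) = -48
n1-3-3 (Priya): min(-4, -38, -44) = -44
n1-3 (Mika): max(12, -48, -44) = 12
n1-4-1 (Priya): min(-11, 22, 0) = -11
n1-4-2 (Priya): min(-12, 21) = -12
n1-4 (Mika): max(-11, -12) = -11
n1 (Priya): min(25, 2, 12, -11) = -11
n2-1-1 (Priya): min(-21, -12) = -21
n2-1-2 (Priya): min(-18, 49, -34, 19) = -34
n2-1 (Mika): max(-21, -34) = -21
n2-2-1 (Priya): min(-48, 25) = -48
n2-2-2 (Priya): min(33, 6) = 6
n2-2-3 (Priya): min(-23, 4, -38) = -38
n2-2-4 (Priya): min(-27, -1) = -27
n2-2 (Mika): max(-48, 6, -38, -27) = 6
n2-3-1 (Priya): min(35, -31) = -31
n2-3-2 (Priya): min(-26, 26, 24, -36) = -36
n2-3 (Mika): max(-31, -36) = -31
n2 (Priya): min(-21, 6, -31) = -31
n3-1-1 (Priya): min(-33, -1) = -33
n3-1-2 (Priya): min(-44, 19) = -44
n3-1 (Mika): max(-33, -44) = -33
n3-2-1 (Priya): min(21, -36, -11) = -36
n3-2-2 (Priya): min(-41, -49) = -49
n3-2 (Mika): max(-36, -49) = -36
n3-3-1 (Priya): min(-40, -47) = -47
n3-3-2 (Priya): min(8, -14, -24, 24) = -24
n3-3 (Mika): max(-47, -24) = -24
n3 (Priya): min(-33, -36, -24) = -36
root (Mika): max(-11, -31, -36) = -11

-11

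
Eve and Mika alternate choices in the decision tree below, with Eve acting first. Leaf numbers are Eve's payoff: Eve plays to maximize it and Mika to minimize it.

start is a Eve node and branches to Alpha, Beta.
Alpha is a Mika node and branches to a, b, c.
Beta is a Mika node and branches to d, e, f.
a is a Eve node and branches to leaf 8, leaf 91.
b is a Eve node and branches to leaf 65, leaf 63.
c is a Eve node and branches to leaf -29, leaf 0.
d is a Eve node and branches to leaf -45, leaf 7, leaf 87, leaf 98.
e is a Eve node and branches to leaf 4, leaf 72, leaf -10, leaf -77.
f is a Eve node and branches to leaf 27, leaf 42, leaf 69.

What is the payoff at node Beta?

d (Eve): max(-45, 7, 87, 98) = 98
e (Eve): max(4, 72, -10, -77) = 72
f (Eve): max(27, 42, 69) = 69
Beta (Mika): min(98, 72, 69) = 69

69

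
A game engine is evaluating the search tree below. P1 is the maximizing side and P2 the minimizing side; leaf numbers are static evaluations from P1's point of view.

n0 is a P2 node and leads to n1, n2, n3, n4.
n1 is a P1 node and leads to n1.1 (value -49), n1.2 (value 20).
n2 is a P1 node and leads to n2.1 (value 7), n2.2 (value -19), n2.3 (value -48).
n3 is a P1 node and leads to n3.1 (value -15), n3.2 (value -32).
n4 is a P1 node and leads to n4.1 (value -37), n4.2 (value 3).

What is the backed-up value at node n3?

n3 (P1): max(-15, -32) = -15

-15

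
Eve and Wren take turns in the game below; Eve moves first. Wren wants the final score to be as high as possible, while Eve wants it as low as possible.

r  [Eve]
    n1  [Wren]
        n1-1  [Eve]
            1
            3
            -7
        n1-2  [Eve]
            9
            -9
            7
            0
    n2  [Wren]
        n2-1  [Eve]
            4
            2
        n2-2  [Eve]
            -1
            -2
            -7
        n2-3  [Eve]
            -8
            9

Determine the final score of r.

n1-1 (Eve): min(1, 3, -7) = -7
n1-2 (Eve): min(9, -9, 7, 0) = -9
n1 (Wren): max(-7, -9) = -7
n2-1 (Eve): min(4, 2) = 2
n2-2 (Eve): min(-1, -2, -7) = -7
n2-3 (Eve): min(-8, 9) = -8
n2 (Wren): max(2, -7, -8) = 2
r (Eve): min(-7, 2) = -7

-7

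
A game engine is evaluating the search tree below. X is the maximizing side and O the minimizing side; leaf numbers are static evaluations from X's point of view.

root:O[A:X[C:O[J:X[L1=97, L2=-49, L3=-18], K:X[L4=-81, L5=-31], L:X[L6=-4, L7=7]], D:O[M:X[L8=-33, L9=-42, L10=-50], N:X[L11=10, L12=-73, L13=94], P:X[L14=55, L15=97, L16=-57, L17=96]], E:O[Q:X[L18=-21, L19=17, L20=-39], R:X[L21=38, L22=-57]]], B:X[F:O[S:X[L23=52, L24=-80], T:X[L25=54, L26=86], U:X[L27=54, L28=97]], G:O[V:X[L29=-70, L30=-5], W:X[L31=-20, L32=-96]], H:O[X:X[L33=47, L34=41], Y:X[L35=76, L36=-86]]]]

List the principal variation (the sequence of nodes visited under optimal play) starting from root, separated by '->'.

root -> A -> E -> Q -> L19

J (X): max(97, -49, -18) = 97
K (X): max(-81, -31) = -31
L (X): max(-4, 7) = 7
C (O): min(97, -31, 7) = -31
M (X): max(-33, -42, -50) = -33
N (X): max(10, -73, 94) = 94
P (X): max(55, 97, -57, 96) = 97
D (O): min(-33, 94, 97) = -33
Q (X): max(-21, 17, -39) = 17
R (X): max(38, -57) = 38
E (O): min(17, 38) = 17
A (X): max(-31, -33, 17) = 17
S (X): max(52, -80) = 52
T (X): max(54, 86) = 86
U (X): max(54, 97) = 97
F (O): min(52, 86, 97) = 52
V (X): max(-70, -5) = -5
W (X): max(-20, -96) = -20
G (O): min(-5, -20) = -20
X (X): max(47, 41) = 47
Y (X): max(76, -86) = 76
H (O): min(47, 76) = 47
B (X): max(52, -20, 47) = 52
root (O): min(17, 52) = 17
At root, O picks A (lowest: 17).
At A, X picks E (highest: 17).
At E, O picks Q (lowest: 17).
At Q, X picks L19 (highest: 17).
Terminal value 17.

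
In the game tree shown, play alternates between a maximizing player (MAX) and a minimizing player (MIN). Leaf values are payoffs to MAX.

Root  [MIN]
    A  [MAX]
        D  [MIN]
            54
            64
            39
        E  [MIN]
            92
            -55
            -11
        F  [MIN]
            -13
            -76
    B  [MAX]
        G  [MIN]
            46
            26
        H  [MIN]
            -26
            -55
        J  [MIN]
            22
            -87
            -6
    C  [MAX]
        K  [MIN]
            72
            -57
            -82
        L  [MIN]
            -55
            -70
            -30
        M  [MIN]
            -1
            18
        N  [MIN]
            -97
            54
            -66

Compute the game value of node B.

G (MIN): min(46, 26) = 26
H (MIN): min(-26, -55) = -55
J (MIN): min(22, -87, -6) = -87
B (MAX): max(26, -55, -87) = 26

26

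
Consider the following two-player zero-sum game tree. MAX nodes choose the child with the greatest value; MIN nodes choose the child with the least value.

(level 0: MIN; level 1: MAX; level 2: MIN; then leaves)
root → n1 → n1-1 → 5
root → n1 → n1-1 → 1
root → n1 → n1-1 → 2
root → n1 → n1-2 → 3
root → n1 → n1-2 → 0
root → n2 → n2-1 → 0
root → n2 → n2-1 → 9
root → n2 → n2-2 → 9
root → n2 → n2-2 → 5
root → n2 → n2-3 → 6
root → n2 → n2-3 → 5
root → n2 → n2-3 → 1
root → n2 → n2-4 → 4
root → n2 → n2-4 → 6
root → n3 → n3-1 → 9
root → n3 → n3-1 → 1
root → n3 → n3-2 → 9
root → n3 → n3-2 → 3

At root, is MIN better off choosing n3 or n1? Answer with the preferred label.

n1

n3-1 (MIN): min(9, 1) = 1
n3-2 (MIN): min(9, 3) = 3
n3 (MAX): max(1, 3) = 3
n1-1 (MIN): min(5, 1, 2) = 1
n1-2 (MIN): min(3, 0) = 0
n1 (MAX): max(1, 0) = 1
MIN prefers the lower value; n3=3, n1=1. n1 is better since 1 < 3.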